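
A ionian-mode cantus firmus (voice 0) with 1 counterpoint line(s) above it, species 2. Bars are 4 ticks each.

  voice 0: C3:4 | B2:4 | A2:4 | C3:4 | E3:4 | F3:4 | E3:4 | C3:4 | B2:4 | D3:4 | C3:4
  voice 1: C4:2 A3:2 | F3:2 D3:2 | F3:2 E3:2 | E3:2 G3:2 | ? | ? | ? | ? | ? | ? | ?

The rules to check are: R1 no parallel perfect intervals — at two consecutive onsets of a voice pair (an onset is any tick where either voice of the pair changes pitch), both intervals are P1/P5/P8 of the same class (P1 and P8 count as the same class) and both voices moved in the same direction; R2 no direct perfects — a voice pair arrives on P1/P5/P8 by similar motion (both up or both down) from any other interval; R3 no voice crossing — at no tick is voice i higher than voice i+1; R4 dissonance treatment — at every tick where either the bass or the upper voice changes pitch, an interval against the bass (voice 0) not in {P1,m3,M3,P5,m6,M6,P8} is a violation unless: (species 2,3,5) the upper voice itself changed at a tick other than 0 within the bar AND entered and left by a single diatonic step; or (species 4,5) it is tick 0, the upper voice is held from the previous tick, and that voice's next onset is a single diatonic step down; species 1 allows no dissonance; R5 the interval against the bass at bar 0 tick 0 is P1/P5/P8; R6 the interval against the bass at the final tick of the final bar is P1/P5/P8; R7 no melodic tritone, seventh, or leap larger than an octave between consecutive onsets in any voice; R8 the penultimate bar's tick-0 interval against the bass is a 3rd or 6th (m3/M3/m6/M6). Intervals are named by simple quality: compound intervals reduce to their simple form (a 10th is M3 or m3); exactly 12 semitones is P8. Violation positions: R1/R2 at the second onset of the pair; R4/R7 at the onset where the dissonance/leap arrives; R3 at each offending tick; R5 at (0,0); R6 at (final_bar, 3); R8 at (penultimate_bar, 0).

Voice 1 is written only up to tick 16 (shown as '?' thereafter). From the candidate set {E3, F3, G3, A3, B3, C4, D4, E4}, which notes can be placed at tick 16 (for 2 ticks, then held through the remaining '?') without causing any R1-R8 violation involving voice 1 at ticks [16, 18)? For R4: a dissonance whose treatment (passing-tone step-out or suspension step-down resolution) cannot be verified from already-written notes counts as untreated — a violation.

E3: legal
F3: violates R4
G3: legal
A3: violates R4
B3: violates R1
C4: legal
D4: violates R4
E4: violates R2

{C4, E3, G3}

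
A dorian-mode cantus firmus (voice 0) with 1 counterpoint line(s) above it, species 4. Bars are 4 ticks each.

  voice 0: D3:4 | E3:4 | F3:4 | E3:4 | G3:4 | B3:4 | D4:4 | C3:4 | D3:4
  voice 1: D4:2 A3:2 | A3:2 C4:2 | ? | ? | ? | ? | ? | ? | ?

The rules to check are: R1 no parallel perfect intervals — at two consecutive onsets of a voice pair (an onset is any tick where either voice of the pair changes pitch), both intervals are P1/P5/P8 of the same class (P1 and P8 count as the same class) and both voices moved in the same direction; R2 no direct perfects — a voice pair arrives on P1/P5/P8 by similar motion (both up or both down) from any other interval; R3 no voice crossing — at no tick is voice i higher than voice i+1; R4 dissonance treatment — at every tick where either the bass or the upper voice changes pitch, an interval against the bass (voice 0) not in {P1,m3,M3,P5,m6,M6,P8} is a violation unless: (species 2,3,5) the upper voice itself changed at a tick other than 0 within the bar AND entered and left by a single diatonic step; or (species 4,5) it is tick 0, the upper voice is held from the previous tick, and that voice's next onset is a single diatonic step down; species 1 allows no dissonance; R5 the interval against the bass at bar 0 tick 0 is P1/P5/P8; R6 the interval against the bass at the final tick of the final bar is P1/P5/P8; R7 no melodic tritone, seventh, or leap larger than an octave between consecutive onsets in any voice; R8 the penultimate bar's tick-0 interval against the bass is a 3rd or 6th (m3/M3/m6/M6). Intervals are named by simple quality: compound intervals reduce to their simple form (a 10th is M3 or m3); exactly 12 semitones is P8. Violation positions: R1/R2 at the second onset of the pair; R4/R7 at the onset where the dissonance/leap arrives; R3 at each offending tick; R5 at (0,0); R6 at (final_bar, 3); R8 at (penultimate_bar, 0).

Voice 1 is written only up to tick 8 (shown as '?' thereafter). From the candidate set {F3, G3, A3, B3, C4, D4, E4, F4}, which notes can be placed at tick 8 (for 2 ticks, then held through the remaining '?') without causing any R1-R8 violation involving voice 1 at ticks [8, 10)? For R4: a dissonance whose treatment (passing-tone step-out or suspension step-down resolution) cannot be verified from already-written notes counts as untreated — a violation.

{A3, C4, D4, F3}

F3: legal
G3: violates R4
A3: legal
B3: violates R4
C4: legal
D4: legal
E4: violates R4
F4: violates R2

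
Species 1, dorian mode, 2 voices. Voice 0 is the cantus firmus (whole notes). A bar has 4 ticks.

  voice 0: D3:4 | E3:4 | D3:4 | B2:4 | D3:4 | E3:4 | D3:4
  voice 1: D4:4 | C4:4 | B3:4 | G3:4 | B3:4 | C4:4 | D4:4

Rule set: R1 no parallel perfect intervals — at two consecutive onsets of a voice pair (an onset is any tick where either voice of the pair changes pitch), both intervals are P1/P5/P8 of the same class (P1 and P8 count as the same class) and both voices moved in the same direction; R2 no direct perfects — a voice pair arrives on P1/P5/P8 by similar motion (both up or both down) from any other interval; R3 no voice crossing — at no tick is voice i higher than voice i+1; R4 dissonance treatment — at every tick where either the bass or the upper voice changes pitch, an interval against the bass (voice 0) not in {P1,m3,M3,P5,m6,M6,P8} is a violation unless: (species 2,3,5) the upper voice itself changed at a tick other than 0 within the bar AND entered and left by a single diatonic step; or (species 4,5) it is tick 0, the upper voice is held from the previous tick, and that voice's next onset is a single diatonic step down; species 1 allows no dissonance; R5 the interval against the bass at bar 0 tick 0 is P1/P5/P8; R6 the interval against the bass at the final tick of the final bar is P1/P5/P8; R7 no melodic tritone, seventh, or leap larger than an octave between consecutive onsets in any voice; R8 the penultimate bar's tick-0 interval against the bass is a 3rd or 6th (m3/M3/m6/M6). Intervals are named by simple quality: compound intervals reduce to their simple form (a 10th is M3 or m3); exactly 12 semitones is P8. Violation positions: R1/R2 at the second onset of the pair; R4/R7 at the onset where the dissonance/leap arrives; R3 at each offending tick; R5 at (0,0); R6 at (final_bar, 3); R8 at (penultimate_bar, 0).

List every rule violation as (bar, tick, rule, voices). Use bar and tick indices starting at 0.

No violations across 7 bars (D3..D3 vs D4..D4).

bar 0: v0=D3 v1=D4 downbeat P8
bar 1: v0=E3 v1=C4 downbeat m6
bar 2: v0=D3 v1=B3 downbeat M6
bar 3: v0=B2 v1=G3 downbeat m6
bar 4: v0=D3 v1=B3 downbeat M6
bar 5: v0=E3 v1=C4 downbeat m6
bar 6: v0=D3 v1=D4 downbeat P8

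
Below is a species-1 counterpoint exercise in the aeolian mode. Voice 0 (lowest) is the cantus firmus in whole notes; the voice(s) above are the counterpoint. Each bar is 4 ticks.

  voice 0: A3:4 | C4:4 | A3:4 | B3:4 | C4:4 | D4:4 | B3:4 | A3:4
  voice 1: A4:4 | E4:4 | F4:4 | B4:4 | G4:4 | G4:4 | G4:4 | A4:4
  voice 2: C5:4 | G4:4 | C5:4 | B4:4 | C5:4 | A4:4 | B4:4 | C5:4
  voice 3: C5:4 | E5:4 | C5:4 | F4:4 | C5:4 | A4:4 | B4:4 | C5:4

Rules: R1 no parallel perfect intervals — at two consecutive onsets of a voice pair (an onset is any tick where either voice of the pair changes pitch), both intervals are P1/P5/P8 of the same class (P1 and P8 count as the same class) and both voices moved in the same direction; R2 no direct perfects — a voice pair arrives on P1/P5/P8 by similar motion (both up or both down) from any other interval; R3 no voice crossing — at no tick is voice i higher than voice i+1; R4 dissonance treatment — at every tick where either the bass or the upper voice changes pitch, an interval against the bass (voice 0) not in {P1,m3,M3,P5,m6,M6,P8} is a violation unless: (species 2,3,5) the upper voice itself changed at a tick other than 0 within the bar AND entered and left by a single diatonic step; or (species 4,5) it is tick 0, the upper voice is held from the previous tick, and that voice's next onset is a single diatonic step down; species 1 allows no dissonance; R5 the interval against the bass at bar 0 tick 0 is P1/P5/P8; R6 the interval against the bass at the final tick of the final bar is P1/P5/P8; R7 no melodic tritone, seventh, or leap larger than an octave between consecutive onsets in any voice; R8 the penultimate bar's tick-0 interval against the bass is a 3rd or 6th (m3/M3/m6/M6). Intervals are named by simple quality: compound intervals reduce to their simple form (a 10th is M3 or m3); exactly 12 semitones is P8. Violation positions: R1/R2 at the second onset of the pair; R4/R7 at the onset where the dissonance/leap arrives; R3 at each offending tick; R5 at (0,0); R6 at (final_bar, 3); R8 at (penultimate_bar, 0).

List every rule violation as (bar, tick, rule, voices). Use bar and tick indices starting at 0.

(0, 0, R5, (0, 2))
(0, 0, R5, (0, 3))
(2, 0, R2, (1, 2))
(3, 0, R2, (0, 1))
(3, 0, R3, (2, 3))
(3, 0, R4, (0, 3))
(3, 0, R7, (1,))
(3, 1, R3, (2, 3))
(3, 2, R3, (2, 3))
(3, 3, R3, (2, 3))
(4, 0, R1, (0, 2))
(4, 0, R2, (0, 3))
(4, 0, R2, (2, 3))
(5, 0, R1, (2, 3))
(5, 0, R4, (0, 1))
(6, 0, R1, (2, 3))
(6, 0, R8, (0, 2))
(6, 0, R8, (0, 3))
(7, 0, R1, (2, 3))
(7, 3, R6, (0, 2))
(7, 3, R6, (0, 3))

bar 0: v0=A3 v1=A4 v2=C5 v3=C5 downbeat m3
bar 1: v0=C4 v1=E4 v2=G4 v3=E5 downbeat M3
bar 2: v0=A3 v1=F4 v2=C5 v3=C5 downbeat m3
bar 3: v0=B3 v1=B4 v2=B4 v3=F4 downbeat TT
bar 4: v0=C4 v1=G4 v2=C5 v3=C5 downbeat P8
bar 5: v0=D4 v1=G4 v2=A4 v3=A4 downbeat P5
bar 6: v0=B3 v1=G4 v2=B4 v3=B4 downbeat P8
bar 7: v0=A3 v1=A4 v2=C5 v3=C5 downbeat m3
  -> R5 @ bar 0 tick 0 v(0, 2): opens on m3
  -> R5 @ bar 0 tick 0 v(0, 3): opens on m3
  -> R2 @ bar 2 tick 0 v(1, 2): E4/G4 m3 -> F4/C5 P5 similar
  -> R2 @ bar 3 tick 0 v(0, 1): A3/F4 m6 -> B3/B4 P8 similar
  -> R3 @ bar 3 tick 0 v(2, 3): B4 above F4
  -> R4 @ bar 3 tick 0 v(0, 3): B3/F4 TT untreated
  -> R7 @ bar 3 tick 0 v(1,): F4->B4 leap 6st
  -> R3 @ bar 3 tick 1 v(2, 3): B4 above F4
  -> R3 @ bar 3 tick 2 v(2, 3): B4 above F4
  -> R3 @ bar 3 tick 3 v(2, 3): B4 above F4
  -> R1 @ bar 4 tick 0 v(0, 2): B3/B4 P8 -> C4/C5 P8 similar
  -> R2 @ bar 4 tick 0 v(0, 3): B3/F4 TT -> C4/C5 P8 similar
  -> R2 @ bar 4 tick 0 v(2, 3): B4/F4 TT -> C5/C5 P1 similar
  -> R1 @ bar 5 tick 0 v(2, 3): C5/C5 P1 -> A4/A4 P1 similar
  -> R4 @ bar 5 tick 0 v(0, 1): D4/G4 P4 untreated
  -> R1 @ bar 6 tick 0 v(2, 3): A4/A4 P1 -> B4/B4 P1 similar
  -> R8 @ bar 6 tick 0 v(0, 2): penult P8 not 3rd/6th
  -> R8 @ bar 6 tick 0 v(0, 3): penult P8 not 3rd/6th
  -> R1 @ bar 7 tick 0 v(2, 3): B4/B4 P1 -> C5/C5 P1 similar
  -> R6 @ bar 7 tick 3 v(0, 2): closes on m3
  -> R6 @ bar 7 tick 3 v(0, 3): closes on m3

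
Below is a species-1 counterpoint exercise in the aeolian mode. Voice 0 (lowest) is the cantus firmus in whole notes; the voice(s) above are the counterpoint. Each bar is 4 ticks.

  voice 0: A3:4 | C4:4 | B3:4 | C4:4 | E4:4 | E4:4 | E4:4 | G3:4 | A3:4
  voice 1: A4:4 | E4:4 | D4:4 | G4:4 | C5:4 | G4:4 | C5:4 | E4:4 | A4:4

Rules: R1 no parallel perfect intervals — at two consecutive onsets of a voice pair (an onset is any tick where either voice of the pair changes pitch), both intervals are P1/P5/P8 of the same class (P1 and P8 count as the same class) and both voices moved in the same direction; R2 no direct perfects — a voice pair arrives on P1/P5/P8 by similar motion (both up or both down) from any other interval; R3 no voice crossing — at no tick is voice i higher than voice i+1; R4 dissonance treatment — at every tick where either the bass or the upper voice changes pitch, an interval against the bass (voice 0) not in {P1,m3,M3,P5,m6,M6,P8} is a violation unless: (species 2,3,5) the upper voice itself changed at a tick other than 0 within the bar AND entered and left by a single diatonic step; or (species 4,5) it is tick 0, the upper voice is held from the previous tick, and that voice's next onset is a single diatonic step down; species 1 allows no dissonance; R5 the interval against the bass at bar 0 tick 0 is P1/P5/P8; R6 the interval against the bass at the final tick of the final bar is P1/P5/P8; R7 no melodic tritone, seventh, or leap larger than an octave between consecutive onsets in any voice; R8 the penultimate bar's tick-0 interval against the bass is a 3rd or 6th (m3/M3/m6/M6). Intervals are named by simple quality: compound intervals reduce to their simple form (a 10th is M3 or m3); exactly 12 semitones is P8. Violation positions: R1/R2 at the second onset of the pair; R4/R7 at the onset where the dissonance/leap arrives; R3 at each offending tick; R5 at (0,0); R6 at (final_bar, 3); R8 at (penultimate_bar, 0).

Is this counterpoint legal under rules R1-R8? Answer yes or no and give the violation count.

No (2 violations)

bar 0: v0=A3 v1=A4 (P8)
bar 1: v0=C4 v1=E4 (M3)
bar 2: v0=B3 v1=D4 (m3)
bar 3: v0=C4 v1=G4 (P5)
bar 4: v0=E4 v1=C5 (m6)
bar 5: v0=E4 v1=G4 (m3)
bar 6: v0=E4 v1=C5 (m6)
bar 7: v0=G3 v1=E4 (M6)
bar 8: v0=A3 v1=A4 (P8)
  R2 @ bar3.0: B3/D4 m3 -> C4/G4 P5 similar
  R2 @ bar8.0: G3/E4 M6 -> A3/A4 P8 similar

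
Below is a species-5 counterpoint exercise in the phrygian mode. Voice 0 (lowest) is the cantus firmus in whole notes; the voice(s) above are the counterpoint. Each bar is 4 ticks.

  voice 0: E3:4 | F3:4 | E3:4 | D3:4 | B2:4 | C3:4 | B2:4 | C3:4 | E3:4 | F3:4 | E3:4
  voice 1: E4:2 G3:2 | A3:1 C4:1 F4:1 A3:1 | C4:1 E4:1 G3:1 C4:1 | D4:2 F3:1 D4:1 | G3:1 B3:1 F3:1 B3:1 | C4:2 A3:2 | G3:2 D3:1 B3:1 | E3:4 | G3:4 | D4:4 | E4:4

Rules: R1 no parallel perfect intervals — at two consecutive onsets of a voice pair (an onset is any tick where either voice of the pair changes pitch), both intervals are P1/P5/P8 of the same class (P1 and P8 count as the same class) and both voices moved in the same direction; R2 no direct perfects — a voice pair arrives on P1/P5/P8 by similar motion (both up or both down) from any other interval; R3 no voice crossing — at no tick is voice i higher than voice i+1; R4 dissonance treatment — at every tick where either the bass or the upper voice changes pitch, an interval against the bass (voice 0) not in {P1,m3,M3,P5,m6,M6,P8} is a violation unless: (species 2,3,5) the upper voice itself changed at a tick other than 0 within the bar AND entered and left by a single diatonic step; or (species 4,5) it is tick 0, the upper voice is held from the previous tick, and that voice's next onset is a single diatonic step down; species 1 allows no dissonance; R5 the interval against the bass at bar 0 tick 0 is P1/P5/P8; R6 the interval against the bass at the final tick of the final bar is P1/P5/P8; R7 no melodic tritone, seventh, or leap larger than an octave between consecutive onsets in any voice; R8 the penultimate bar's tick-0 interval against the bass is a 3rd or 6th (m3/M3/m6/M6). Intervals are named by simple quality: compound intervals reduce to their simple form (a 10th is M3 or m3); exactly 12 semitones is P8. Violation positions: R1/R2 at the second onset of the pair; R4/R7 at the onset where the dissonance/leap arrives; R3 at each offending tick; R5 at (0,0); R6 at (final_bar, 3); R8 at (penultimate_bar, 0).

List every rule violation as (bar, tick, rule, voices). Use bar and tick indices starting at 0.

bar 0: v0=E3 v1=E4 downbeat P8
bar 1: v0=F3 v1=A3 downbeat M3
bar 2: v0=E3 v1=C4 downbeat m6
bar 3: v0=D3 v1=D4 downbeat P8
bar 4: v0=B2 v1=G3 downbeat m6
bar 5: v0=C3 v1=C4 downbeat P8
bar 6: v0=B2 v1=G3 downbeat m6
bar 7: v0=C3 v1=E3 downbeat M3
bar 8: v0=E3 v1=G3 downbeat m3
bar 9: v0=F3 v1=D4 downbeat M6
bar 10: v0=E3 v1=E4 downbeat P8
  -> R4 @ bar 4 tick 2 v(0, 1): B2/F3 TT untreated
  -> R7 @ bar 4 tick 2 v(1,): B3->F3 leap 6st
  -> R7 @ bar 4 tick 3 v(1,): F3->B3 leap 6st
  -> R1 @ bar 5 tick 0 v(0, 1): B2/B3 P8 -> C3/C4 P8 similar

(4, 2, R4, (0, 1))
(4, 2, R7, (1,))
(4, 3, R7, (1,))
(5, 0, R1, (0, 1))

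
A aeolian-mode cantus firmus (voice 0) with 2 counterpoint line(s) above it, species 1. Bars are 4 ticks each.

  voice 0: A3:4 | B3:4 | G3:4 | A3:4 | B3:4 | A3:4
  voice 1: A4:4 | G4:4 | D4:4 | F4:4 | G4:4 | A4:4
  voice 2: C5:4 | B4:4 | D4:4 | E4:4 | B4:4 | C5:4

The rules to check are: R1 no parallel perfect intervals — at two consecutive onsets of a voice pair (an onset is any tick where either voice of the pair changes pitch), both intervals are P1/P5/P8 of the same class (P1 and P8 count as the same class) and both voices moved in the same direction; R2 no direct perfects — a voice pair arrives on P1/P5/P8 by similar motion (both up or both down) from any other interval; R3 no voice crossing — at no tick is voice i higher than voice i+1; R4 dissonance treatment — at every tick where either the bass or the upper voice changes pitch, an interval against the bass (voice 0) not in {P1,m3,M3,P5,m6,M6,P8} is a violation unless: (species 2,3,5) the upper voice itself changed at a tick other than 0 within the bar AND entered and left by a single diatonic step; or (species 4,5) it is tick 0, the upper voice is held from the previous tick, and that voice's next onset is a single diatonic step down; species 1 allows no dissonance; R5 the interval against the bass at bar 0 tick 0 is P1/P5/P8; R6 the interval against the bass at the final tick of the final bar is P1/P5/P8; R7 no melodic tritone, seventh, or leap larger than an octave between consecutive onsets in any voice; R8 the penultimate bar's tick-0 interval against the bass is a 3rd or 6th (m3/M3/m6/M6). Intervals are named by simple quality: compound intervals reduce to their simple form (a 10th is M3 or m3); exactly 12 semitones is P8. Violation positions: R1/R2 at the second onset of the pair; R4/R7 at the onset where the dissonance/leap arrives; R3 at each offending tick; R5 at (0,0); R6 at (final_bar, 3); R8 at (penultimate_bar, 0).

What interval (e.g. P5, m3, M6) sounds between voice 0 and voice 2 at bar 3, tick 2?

P5

voice 0=A3 voice 2=E4 -> P5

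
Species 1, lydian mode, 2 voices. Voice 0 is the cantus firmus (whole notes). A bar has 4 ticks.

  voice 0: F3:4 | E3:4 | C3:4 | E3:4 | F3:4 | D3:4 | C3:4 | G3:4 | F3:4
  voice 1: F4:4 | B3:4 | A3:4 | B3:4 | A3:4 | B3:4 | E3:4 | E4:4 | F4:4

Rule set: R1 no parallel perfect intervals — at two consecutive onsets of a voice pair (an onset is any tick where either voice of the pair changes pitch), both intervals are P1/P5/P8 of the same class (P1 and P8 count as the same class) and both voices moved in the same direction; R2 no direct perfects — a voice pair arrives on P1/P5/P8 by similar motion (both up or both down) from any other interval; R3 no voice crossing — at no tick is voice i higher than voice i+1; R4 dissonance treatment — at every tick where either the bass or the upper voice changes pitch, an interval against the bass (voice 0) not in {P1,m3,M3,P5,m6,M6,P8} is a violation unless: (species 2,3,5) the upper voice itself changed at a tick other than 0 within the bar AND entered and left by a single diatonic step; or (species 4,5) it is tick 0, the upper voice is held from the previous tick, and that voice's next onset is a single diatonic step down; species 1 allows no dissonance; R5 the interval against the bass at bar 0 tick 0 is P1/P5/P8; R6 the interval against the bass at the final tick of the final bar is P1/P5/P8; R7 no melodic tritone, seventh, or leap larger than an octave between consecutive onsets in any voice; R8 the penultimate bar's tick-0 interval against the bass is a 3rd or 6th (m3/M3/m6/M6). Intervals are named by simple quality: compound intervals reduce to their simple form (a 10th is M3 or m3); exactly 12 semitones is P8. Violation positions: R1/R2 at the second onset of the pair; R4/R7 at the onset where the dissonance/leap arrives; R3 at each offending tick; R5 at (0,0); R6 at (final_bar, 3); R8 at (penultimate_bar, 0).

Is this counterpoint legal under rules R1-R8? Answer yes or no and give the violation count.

bar 0: v0=F3 v1=F4 (P8)
bar 1: v0=E3 v1=B3 (P5)
bar 2: v0=C3 v1=A3 (M6)
bar 3: v0=E3 v1=B3 (P5)
bar 4: v0=F3 v1=A3 (M3)
bar 5: v0=D3 v1=B3 (M6)
bar 6: v0=C3 v1=E3 (M3)
bar 7: v0=G3 v1=E4 (M6)
bar 8: v0=F3 v1=F4 (P8)
  R2 @ bar1.0: F3/F4 P8 -> E3/B3 P5 similar
  R7 @ bar1.0: F4->B3 leap 6st
  R2 @ bar3.0: C3/A3 M6 -> E3/B3 P5 similar

No (3 violations)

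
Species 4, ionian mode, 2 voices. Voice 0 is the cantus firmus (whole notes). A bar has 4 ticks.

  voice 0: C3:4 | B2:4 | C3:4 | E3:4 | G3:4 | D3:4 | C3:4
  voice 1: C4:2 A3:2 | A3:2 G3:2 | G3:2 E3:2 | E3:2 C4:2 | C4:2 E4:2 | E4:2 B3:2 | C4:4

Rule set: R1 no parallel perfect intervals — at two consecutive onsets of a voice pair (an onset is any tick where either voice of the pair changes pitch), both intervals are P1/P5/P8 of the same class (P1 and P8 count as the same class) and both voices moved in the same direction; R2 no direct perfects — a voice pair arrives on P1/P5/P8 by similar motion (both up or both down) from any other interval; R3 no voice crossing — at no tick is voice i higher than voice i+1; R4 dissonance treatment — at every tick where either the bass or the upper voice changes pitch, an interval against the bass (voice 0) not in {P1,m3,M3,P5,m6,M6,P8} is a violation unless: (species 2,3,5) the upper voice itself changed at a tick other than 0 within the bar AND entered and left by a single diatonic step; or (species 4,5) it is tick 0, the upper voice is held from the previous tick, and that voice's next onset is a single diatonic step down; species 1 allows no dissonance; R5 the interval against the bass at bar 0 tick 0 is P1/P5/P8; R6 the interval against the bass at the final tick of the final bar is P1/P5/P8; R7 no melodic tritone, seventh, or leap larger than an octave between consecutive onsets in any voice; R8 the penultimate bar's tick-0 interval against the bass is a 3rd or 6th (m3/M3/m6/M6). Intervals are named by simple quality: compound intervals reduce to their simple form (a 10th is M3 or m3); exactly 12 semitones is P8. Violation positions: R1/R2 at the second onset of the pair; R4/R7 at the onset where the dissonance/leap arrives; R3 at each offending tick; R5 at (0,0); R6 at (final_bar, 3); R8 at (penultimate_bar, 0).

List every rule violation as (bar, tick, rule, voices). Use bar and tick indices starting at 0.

(4, 0, R4, (0, 1))
(5, 0, R4, (0, 1))
(5, 0, R8, (0, 1))

bar 0: v0=C3 v1=C4 downbeat P8
bar 1: v0=B2 v1=A3 downbeat m7
bar 2: v0=C3 v1=G3 downbeat P5
bar 3: v0=E3 v1=E3 downbeat P1
bar 4: v0=G3 v1=C4 downbeat P4
bar 5: v0=D3 v1=E4 downbeat M2
bar 6: v0=C3 v1=C4 downbeat P8
  -> R4 @ bar 4 tick 0 v(0, 1): G3/C4 P4 untreated
  -> R4 @ bar 5 tick 0 v(0, 1): D3/E4 M2 untreated
  -> R8 @ bar 5 tick 0 v(0, 1): penult M2 not 3rd/6th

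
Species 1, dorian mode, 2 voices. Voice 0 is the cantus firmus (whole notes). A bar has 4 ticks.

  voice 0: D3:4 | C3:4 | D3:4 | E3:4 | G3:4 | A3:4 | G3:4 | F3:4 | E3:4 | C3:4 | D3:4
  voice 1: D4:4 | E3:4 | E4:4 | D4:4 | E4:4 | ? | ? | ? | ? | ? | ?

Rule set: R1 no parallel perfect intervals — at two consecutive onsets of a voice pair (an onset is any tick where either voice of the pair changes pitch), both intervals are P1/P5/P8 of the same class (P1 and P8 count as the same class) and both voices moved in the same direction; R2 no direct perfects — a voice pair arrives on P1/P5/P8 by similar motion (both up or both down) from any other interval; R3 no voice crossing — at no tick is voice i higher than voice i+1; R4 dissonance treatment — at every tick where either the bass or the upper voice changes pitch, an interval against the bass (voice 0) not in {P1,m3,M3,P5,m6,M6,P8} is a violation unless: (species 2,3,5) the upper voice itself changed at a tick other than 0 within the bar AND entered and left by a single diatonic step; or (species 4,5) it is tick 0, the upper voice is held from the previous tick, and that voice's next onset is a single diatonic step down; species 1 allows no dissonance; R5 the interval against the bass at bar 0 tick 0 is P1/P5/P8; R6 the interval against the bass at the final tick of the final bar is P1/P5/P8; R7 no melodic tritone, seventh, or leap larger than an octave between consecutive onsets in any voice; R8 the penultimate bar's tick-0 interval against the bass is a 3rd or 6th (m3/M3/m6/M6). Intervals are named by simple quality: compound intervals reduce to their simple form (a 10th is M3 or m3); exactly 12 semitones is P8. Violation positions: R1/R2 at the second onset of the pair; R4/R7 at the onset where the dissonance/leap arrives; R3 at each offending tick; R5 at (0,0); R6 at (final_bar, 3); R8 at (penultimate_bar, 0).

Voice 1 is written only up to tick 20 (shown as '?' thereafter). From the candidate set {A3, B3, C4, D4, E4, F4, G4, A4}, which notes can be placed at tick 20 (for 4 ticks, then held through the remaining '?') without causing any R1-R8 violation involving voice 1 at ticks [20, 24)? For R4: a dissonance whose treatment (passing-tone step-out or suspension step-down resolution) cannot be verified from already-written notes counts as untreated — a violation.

A3: legal
B3: violates R4
C4: legal
D4: violates R4
E4: legal
F4: legal
G4: violates R4
A4: violates R2

{A3, C4, E4, F4}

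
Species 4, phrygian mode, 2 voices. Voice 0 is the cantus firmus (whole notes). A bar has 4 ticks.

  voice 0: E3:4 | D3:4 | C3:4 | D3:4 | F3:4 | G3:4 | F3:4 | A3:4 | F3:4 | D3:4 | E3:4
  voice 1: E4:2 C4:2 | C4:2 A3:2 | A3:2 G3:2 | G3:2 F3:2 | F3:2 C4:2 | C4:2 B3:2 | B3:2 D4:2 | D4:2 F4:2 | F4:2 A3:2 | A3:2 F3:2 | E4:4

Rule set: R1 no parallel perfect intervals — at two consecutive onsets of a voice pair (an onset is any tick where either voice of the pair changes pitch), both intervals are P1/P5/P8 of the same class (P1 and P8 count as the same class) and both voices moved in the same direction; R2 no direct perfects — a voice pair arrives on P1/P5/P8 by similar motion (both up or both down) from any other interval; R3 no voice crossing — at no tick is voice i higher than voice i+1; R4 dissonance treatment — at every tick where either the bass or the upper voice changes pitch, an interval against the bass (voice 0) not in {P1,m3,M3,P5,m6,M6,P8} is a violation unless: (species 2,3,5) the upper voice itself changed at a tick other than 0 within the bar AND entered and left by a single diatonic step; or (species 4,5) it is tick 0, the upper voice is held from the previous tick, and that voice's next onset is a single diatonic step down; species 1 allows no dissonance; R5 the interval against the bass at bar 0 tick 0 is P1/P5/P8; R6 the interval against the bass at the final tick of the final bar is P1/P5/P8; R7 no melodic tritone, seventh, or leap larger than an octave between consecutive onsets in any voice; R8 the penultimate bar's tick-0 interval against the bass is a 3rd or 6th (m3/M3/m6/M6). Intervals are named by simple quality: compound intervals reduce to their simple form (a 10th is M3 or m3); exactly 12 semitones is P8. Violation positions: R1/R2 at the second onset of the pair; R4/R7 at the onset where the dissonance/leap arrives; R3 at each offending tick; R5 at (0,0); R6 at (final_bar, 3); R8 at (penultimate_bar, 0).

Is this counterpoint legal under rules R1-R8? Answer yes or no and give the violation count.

bar 0: v0=E3 v1=E4 (P8)
bar 1: v0=D3 v1=C4 (m7)
bar 2: v0=C3 v1=A3 (M6)
bar 3: v0=D3 v1=G3 (P4)
bar 4: v0=F3 v1=F3 (P1)
bar 5: v0=G3 v1=C4 (P4)
bar 6: v0=F3 v1=B3 (TT)
bar 7: v0=A3 v1=D4 (P4)
bar 8: v0=F3 v1=F4 (P8)
bar 9: v0=D3 v1=A3 (P5)
bar 10: v0=E3 v1=E4 (P8)
  R4 @ bar1.0: D3/C4 m7 untreated
  R4 @ bar6.0: F3/B3 TT untreated
  R4 @ bar7.0: A3/D4 P4 untreated
  R8 @ bar9.0: penult P5 not 3rd/6th
  R2 @ bar10.0: D3/F3 m3 -> E3/E4 P8 similar
  R7 @ bar10.0: F3->E4 leap 11st

No (6 violations)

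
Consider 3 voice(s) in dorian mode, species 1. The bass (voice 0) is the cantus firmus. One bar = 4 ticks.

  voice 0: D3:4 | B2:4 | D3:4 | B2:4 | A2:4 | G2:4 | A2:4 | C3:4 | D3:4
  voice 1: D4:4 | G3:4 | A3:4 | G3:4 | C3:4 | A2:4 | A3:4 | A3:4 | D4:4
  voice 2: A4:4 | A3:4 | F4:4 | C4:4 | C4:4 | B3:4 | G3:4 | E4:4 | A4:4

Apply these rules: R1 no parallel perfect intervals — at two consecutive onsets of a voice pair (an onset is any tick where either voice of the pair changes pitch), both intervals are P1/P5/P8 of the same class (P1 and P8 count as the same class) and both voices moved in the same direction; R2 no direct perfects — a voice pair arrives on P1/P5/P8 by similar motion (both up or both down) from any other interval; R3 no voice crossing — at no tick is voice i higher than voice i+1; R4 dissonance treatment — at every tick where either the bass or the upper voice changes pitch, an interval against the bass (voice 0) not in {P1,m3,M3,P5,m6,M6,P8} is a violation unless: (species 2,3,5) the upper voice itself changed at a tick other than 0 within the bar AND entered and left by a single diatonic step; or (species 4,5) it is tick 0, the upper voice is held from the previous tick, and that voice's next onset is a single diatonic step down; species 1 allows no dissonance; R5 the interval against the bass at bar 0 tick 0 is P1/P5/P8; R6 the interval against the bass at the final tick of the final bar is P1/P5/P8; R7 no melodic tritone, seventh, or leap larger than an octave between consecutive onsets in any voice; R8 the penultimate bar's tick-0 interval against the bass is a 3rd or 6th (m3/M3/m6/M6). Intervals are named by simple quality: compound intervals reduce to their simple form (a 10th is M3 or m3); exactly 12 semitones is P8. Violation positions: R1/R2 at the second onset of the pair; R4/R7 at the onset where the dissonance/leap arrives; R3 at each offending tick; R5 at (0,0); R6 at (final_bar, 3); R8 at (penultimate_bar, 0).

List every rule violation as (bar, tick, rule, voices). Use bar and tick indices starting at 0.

bar 0: v0=D3 v1=D4 v2=A4 downbeat P5
bar 1: v0=B2 v1=G3 v2=A3 downbeat m7
bar 2: v0=D3 v1=A3 v2=F4 downbeat m3
bar 3: v0=B2 v1=G3 v2=C4 downbeat m2
bar 4: v0=A2 v1=C3 v2=C4 downbeat m3
bar 5: v0=G2 v1=A2 v2=B3 downbeat M3
bar 6: v0=A2 v1=A3 v2=G3 downbeat m7
bar 7: v0=C3 v1=A3 v2=E4 downbeat M3
bar 8: v0=D3 v1=D4 v2=A4 downbeat P5
  -> R4 @ bar 1 tick 0 v(0, 2): B2/A3 m7 untreated
  -> R2 @ bar 2 tick 0 v(0, 1): B2/G3 m6 -> D3/A3 P5 similar
  -> R4 @ bar 3 tick 0 v(0, 2): B2/C4 m2 untreated
  -> R4 @ bar 5 tick 0 v(0, 1): G2/A2 M2 untreated
  -> R2 @ bar 6 tick 0 v(0, 1): G2/A2 M2 -> A2/A3 P8 similar
  -> R3 @ bar 6 tick 0 v(1, 2): A3 above G3
  -> R4 @ bar 6 tick 0 v(0, 2): A2/G3 m7 untreated
  -> R3 @ bar 6 tick 1 v(1, 2): A3 above G3
  -> R3 @ bar 6 tick 2 v(1, 2): A3 above G3
  -> R3 @ bar 6 tick 3 v(1, 2): A3 above G3
  -> R1 @ bar 8 tick 0 v(1, 2): A3/E4 P5 -> D4/A4 P5 similar
  -> R2 @ bar 8 tick 0 v(0, 1): C3/A3 M6 -> D3/D4 P8 similar
  -> R2 @ bar 8 tick 0 v(0, 2): C3/E4 M3 -> D3/A4 P5 similar

(1, 0, R4, (0, 2))
(2, 0, R2, (0, 1))
(3, 0, R4, (0, 2))
(5, 0, R4, (0, 1))
(6, 0, R2, (0, 1))
(6, 0, R3, (1, 2))
(6, 0, R4, (0, 2))
(6, 1, R3, (1, 2))
(6, 2, R3, (1, 2))
(6, 3, R3, (1, 2))
(8, 0, R1, (1, 2))
(8, 0, R2, (0, 1))
(8, 0, R2, (0, 2))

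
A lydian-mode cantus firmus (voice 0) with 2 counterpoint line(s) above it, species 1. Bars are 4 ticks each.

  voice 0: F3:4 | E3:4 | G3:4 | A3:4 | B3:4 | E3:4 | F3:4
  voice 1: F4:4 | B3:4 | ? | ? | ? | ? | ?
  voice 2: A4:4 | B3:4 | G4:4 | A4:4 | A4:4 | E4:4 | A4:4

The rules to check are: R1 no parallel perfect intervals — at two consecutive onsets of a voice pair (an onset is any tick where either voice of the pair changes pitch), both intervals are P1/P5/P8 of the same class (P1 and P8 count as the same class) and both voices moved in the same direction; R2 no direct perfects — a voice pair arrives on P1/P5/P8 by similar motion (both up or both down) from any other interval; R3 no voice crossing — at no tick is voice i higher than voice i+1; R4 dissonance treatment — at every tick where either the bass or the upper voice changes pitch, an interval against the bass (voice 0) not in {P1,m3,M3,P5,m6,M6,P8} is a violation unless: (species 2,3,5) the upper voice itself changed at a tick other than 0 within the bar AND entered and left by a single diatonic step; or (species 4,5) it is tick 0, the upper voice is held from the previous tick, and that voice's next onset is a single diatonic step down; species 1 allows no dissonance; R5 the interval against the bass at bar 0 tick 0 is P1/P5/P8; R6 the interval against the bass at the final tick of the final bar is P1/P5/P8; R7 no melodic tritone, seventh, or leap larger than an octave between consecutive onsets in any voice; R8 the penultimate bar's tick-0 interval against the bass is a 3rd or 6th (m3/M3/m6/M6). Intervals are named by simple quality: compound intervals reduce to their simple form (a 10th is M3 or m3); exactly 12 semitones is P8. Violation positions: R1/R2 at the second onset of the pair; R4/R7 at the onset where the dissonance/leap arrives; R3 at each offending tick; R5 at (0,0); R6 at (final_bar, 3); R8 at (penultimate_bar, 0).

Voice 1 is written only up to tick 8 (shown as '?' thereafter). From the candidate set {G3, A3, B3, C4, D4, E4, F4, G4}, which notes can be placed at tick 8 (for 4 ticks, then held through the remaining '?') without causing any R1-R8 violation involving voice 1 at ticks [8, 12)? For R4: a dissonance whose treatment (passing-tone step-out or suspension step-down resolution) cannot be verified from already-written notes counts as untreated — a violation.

G3: legal
A3: violates R4
B3: legal
C4: violates R2,R4
D4: violates R1
E4: legal
F4: violates R4,R7
G4: violates R1,R2

{B3, E4, G3}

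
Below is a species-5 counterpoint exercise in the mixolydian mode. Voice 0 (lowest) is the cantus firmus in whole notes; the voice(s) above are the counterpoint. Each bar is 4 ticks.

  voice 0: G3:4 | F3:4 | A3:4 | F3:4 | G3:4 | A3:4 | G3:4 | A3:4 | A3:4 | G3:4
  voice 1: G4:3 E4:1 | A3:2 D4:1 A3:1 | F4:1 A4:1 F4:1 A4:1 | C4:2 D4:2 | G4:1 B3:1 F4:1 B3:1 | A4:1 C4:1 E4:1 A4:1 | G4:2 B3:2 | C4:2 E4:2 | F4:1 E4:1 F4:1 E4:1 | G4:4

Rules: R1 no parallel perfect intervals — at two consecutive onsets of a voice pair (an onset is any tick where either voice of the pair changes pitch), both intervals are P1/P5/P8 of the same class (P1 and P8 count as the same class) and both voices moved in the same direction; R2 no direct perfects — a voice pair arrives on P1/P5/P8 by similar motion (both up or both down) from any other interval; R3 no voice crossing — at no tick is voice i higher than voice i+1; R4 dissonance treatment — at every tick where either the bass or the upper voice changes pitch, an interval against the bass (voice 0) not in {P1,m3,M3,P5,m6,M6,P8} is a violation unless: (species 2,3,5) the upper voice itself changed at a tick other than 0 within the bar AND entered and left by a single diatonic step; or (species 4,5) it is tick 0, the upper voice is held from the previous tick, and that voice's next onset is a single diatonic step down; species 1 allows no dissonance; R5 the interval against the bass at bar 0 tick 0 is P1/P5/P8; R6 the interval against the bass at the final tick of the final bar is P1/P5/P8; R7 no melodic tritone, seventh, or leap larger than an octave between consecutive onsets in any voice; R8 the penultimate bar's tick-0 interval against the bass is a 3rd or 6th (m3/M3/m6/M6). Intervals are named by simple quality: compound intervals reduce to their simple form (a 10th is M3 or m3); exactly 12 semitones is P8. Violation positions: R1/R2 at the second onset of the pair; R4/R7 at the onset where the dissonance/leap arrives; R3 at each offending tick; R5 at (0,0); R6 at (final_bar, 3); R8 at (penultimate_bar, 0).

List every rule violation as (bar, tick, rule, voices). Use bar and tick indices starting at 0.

bar 0: v0=G3 v1=G4 downbeat P8
bar 1: v0=F3 v1=A3 downbeat M3
bar 2: v0=A3 v1=F4 downbeat m6
bar 3: v0=F3 v1=C4 downbeat P5
bar 4: v0=G3 v1=G4 downbeat P8
bar 5: v0=A3 v1=A4 downbeat P8
bar 6: v0=G3 v1=G4 downbeat P8
bar 7: v0=A3 v1=C4 downbeat m3
bar 8: v0=A3 v1=F4 downbeat m6
bar 9: v0=G3 v1=G4 downbeat P8
  -> R2 @ bar 3 tick 0 v(0, 1): A3/A4 P8 -> F3/C4 P5 similar
  -> R2 @ bar 4 tick 0 v(0, 1): F3/D4 M6 -> G3/G4 P8 similar
  -> R4 @ bar 4 tick 2 v(0, 1): G3/F4 m7 untreated
  -> R7 @ bar 4 tick 2 v(1,): B3->F4 leap 6st
  -> R7 @ bar 4 tick 3 v(1,): F4->B3 leap 6st
  -> R2 @ bar 5 tick 0 v(0, 1): G3/B3 M3 -> A3/A4 P8 similar
  -> R7 @ bar 5 tick 0 v(1,): B3->A4 leap 10st
  -> R1 @ bar 6 tick 0 v(0, 1): A3/A4 P8 -> G3/G4 P8 similar

(3, 0, R2, (0, 1))
(4, 0, R2, (0, 1))
(4, 2, R4, (0, 1))
(4, 2, R7, (1,))
(4, 3, R7, (1,))
(5, 0, R2, (0, 1))
(5, 0, R7, (1,))
(6, 0, R1, (0, 1))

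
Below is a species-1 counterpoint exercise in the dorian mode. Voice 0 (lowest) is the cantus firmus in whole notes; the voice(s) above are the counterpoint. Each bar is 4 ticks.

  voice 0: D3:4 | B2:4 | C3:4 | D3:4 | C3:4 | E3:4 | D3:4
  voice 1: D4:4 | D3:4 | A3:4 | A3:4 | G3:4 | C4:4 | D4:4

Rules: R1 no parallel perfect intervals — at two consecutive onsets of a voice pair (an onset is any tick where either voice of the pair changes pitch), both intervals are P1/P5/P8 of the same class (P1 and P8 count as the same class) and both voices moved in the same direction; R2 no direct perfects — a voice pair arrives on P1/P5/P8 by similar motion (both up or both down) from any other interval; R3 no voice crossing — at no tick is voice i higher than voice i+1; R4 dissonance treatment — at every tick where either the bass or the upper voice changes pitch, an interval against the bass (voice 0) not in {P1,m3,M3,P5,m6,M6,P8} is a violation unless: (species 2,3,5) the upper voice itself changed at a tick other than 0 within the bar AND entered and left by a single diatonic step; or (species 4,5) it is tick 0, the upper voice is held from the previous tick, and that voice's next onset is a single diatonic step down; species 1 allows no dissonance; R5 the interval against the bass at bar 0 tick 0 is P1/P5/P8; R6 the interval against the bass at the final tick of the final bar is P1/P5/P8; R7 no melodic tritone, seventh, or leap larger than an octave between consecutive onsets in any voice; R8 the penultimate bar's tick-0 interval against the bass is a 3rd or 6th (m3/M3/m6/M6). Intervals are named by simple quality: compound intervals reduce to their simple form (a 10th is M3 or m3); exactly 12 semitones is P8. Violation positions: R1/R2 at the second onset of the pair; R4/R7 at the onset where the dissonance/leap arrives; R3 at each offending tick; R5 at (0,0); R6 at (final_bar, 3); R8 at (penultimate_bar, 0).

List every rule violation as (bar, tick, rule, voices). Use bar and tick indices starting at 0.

(4, 0, R1, (0, 1))

bar 0: v0=D3 v1=D4 downbeat P8
bar 1: v0=B2 v1=D3 downbeat m3
bar 2: v0=C3 v1=A3 downbeat M6
bar 3: v0=D3 v1=A3 downbeat P5
bar 4: v0=C3 v1=G3 downbeat P5
bar 5: v0=E3 v1=C4 downbeat m6
bar 6: v0=D3 v1=D4 downbeat P8
  -> R1 @ bar 4 tick 0 v(0, 1): D3/A3 P5 -> C3/G3 P5 similar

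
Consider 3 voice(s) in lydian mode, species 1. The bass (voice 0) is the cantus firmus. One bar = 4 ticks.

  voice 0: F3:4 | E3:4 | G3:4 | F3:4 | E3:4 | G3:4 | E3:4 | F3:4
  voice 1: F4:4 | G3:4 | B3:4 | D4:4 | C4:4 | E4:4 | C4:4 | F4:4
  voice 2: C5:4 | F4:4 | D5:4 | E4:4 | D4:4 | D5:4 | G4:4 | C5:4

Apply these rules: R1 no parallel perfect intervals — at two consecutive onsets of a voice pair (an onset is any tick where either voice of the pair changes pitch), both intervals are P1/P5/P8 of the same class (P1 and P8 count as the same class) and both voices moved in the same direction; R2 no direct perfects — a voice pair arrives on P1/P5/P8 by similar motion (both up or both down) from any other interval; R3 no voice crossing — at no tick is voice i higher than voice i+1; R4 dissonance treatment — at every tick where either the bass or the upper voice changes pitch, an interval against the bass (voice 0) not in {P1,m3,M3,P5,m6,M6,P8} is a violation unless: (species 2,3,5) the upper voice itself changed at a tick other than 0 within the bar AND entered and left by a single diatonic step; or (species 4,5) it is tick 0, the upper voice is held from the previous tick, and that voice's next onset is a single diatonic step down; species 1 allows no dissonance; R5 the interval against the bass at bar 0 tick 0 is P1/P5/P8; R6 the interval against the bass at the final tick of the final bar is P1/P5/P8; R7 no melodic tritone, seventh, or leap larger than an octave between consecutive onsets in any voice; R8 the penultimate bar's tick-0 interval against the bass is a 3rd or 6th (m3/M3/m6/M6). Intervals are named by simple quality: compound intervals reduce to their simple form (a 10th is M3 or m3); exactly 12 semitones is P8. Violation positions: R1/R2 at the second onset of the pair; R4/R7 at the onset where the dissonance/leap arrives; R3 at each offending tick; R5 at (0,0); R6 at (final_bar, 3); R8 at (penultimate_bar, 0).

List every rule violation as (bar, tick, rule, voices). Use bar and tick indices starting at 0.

(1, 0, R4, (0, 2))
(1, 0, R7, (1,))
(2, 0, R2, (0, 2))
(3, 0, R4, (0, 2))
(3, 0, R7, (2,))
(4, 0, R4, (0, 2))
(5, 0, R2, (0, 2))
(6, 0, R2, (1, 2))
(7, 0, R1, (1, 2))
(7, 0, R2, (0, 1))
(7, 0, R2, (0, 2))

bar 0: v0=F3 v1=F4 v2=C5 downbeat P5
bar 1: v0=E3 v1=G3 v2=F4 downbeat m2
bar 2: v0=G3 v1=B3 v2=D5 downbeat P5
bar 3: v0=F3 v1=D4 v2=E4 downbeat M7
bar 4: v0=E3 v1=C4 v2=D4 downbeat m7
bar 5: v0=G3 v1=E4 v2=D5 downbeat P5
bar 6: v0=E3 v1=C4 v2=G4 downbeat m3
bar 7: v0=F3 v1=F4 v2=C5 downbeat P5
  -> R4 @ bar 1 tick 0 v(0, 2): E3/F4 m2 untreated
  -> R7 @ bar 1 tick 0 v(1,): F4->G3 leap 10st
  -> R2 @ bar 2 tick 0 v(0, 2): E3/F4 m2 -> G3/D5 P5 similar
  -> R4 @ bar 3 tick 0 v(0, 2): F3/E4 M7 untreated
  -> R7 @ bar 3 tick 0 v(2,): D5->E4 leap 10st
  -> R4 @ bar 4 tick 0 v(0, 2): E3/D4 m7 untreated
  -> R2 @ bar 5 tick 0 v(0, 2): E3/D4 m7 -> G3/D5 P5 similar
  -> R2 @ bar 6 tick 0 v(1, 2): E4/D5 m7 -> C4/G4 P5 similar
  -> R1 @ bar 7 tick 0 v(1, 2): C4/G4 P5 -> F4/C5 P5 similar
  -> R2 @ bar 7 tick 0 v(0, 1): E3/C4 m6 -> F3/F4 P8 similar
  -> R2 @ bar 7 tick 0 v(0, 2): E3/G4 m3 -> F3/C5 P5 similar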